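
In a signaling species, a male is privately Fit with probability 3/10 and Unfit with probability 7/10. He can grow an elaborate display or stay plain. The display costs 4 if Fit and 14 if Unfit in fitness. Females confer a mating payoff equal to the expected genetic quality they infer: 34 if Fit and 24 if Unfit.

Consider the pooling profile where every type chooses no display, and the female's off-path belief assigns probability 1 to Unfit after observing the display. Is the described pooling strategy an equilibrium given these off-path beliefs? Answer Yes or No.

Yes

On path, the female holds the prior and pays 3/10·34 + 7/10·24 = 27. Off path (the display), believing Unfit, it pays 24.
Fit: no display nets 27; the display nets 24 − 4 = 20. Fit stays.
Unfit: no display nets 27; the display nets 24 − 14 = 10. Unfit stays.
No type deviates, so pooling is sustained.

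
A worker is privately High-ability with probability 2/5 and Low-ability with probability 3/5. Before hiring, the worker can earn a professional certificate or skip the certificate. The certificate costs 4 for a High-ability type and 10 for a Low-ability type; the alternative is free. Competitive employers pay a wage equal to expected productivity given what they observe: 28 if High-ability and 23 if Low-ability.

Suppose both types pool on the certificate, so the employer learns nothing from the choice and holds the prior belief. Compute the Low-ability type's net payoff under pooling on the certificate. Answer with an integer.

Pooled wage = 2/5·28 + 3/5·23 = 25.
Low-ability pays cost 10 for the certificate, so net payoff = 25 − 10 = 15.

15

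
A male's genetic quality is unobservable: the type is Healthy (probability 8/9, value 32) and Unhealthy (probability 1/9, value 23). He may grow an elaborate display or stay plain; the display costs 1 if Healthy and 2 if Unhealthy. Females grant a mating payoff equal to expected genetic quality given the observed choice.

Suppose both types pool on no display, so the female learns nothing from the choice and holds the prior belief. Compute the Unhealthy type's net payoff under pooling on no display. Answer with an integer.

Pooled mating payoff = 8/9·32 + 1/9·23 = 31.
Unhealthy pays no cost for no display, so net payoff = 31.

31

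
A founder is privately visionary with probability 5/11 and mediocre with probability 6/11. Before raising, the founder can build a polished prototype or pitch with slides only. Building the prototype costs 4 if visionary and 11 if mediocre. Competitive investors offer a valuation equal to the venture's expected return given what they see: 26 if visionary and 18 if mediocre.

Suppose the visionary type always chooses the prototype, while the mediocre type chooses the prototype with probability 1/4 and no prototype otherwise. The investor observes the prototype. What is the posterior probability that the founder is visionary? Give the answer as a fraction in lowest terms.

P(the prototype) = (5/11)·1 + (6/11)·(1/4) = 13/22.
By Bayes' rule, P(visionary | the prototype) = (5/11) / (13/22) = 10/13.

10/13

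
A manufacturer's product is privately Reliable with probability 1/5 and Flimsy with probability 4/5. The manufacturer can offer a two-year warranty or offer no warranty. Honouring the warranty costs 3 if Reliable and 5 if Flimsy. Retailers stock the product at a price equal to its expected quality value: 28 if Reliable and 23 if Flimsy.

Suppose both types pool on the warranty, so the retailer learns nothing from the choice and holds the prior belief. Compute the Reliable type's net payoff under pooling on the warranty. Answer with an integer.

Pooled price = 1/5·28 + 4/5·23 = 24.
Reliable pays cost 3 for the warranty, so net payoff = 24 − 3 = 21.

21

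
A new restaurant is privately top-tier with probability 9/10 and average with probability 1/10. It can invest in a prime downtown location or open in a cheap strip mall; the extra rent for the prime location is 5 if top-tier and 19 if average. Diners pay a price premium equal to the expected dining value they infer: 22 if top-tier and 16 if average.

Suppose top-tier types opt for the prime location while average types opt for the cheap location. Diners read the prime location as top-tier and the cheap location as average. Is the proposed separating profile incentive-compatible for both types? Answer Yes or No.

Under these beliefs, the prime location earns price premium 22 and the cheap location earns price premium 16.
top-tier: the prime location nets 22 − 5 = 17; the cheap location nets 16. top-tier prefers the prime location.
average: the prime location nets 22 − 19 = 3; the cheap location nets 16. average prefers the cheap location.
Neither type deviates, so the separating profile is an equilibrium.

Yes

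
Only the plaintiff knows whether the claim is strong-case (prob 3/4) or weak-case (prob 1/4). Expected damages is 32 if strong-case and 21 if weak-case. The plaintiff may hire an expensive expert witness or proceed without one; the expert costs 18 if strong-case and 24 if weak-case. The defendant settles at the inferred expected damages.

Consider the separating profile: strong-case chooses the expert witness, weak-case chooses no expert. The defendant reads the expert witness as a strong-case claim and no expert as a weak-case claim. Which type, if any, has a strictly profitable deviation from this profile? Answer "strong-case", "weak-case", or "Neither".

strong-case

The expert witness pays 32; no expert pays 21.
strong-case: assigned the expert witness, nets 32 − 18 = 14; deviating to no expert nets 21.
weak-case: assigned no expert, nets 21; deviating to the expert witness nets 32 − 24 = 8.
The strong-case type gains 7 by deviating.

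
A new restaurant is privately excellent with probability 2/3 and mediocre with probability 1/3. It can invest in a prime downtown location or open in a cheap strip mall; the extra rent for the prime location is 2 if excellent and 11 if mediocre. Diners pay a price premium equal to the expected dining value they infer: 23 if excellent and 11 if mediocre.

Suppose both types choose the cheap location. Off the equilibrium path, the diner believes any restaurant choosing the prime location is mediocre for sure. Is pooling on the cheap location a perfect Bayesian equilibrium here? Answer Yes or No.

On path, the diner holds the prior and pays 2/3·23 + 1/3·11 = 19. Off path (the prime location), believing mediocre, it pays 11.
excellent: the cheap location nets 19; the prime location nets 11 − 2 = 9. excellent stays.
mediocre: the cheap location nets 19; the prime location nets 11 − 11 = 0. mediocre stays.
No type deviates, so pooling is sustained.

Yes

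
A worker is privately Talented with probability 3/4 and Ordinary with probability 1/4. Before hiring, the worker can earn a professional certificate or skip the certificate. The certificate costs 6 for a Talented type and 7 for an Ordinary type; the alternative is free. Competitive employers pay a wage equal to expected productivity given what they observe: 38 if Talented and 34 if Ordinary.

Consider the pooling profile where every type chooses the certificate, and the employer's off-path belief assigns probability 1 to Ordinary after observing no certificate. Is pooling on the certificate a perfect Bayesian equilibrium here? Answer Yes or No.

No

On path, the employer holds the prior and pays 3/4·38 + 1/4·34 = 37. Off path (no certificate), believing Ordinary, it pays 34.
Talented: the certificate nets 37 − 6 = 31; no certificate nets 34. Talented would deviate.
Ordinary: the certificate nets 37 − 7 = 30; no certificate nets 34. Ordinary would deviate.
A type deviates, so pooling fails.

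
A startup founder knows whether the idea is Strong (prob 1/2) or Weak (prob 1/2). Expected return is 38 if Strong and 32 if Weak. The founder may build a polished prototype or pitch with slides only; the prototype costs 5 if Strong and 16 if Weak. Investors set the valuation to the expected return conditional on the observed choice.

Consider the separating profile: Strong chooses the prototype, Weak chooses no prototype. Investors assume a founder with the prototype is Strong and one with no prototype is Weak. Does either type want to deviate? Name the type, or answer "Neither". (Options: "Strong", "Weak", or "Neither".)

Neither

The prototype pays 38; no prototype pays 32.
Strong: assigned the prototype, nets 38 − 5 = 33; deviating to no prototype nets 32.
Weak: assigned no prototype, nets 32; deviating to the prototype nets 38 − 16 = 22.
Both types strictly prefer their assigned action; no profitable deviation.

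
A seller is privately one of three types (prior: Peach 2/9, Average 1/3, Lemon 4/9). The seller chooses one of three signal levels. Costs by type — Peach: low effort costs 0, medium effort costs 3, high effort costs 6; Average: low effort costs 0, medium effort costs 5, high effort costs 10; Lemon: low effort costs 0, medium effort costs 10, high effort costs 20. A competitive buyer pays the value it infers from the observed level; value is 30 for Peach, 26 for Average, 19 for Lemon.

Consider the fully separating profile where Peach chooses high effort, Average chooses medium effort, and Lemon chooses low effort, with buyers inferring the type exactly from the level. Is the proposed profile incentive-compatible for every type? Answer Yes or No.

Yes

Separating prices: high effort → 30, medium effort → 26, low effort → 19.
Peach (assigned high effort): low effort: 19 − 0 = 19; medium effort: 26 − 3 = 23; high effort: 30 − 6 = 24. Peach stays.
Average (assigned medium effort): low effort: 19 − 0 = 19; medium effort: 26 − 5 = 21; high effort: 30 − 10 = 20. Average stays.
Lemon (assigned low effort): low effort: 19 − 0 = 19; medium effort: 26 − 10 = 16; high effort: 30 − 20 = 10. Lemon stays.
Every type prefers its assigned level; separation holds.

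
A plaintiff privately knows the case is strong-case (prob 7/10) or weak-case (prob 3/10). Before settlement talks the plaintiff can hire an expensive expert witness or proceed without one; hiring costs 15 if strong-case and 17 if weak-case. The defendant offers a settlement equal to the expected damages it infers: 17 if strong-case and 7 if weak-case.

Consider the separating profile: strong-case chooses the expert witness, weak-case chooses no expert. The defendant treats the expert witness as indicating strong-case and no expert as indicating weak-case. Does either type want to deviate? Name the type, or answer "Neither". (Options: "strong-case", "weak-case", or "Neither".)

The expert witness pays 17; no expert pays 7.
strong-case: assigned the expert witness, nets 17 − 15 = 2; deviating to no expert nets 7.
weak-case: assigned no expert, nets 7; deviating to the expert witness nets 17 − 17 = 0.
The strong-case type gains 5 by deviating.

strong-case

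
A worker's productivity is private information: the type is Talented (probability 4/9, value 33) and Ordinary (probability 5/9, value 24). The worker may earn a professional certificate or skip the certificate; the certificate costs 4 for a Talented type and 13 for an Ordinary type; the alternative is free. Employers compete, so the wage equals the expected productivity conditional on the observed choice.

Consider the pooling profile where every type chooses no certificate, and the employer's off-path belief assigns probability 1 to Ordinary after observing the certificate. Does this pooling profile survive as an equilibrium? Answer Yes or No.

On path, the employer holds the prior and pays 4/9·33 + 5/9·24 = 28. Off path (the certificate), believing Ordinary, it pays 24.
Talented: no certificate nets 28; the certificate nets 24 − 4 = 20. Talented stays.
Ordinary: no certificate nets 28; the certificate nets 24 − 13 = 11. Ordinary stays.
No type deviates, so pooling is sustained.

Yes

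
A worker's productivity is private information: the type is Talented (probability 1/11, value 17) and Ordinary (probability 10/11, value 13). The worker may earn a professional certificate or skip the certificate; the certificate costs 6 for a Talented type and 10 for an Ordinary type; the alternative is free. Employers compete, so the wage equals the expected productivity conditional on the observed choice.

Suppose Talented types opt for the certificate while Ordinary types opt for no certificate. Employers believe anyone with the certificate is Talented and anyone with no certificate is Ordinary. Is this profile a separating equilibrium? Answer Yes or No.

No

Under these beliefs, the certificate earns wage 17 and no certificate earns wage 13.
Talented: the certificate nets 17 − 6 = 11; no certificate nets 13. Talented would deviate to no certificate.
Ordinary: the certificate nets 17 − 10 = 7; no certificate nets 13. Ordinary prefers no certificate.
Talented has a profitable deviation, so the profile is not an equilibrium.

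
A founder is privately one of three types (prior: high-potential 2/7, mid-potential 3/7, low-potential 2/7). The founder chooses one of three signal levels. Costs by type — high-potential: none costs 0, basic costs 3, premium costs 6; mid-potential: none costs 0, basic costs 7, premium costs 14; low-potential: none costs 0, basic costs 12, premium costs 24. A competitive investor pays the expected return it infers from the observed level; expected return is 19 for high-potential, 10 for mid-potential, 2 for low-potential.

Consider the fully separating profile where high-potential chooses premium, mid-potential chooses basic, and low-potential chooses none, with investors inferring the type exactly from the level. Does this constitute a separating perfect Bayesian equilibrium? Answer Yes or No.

Separating valuations: premium → 19, basic → 10, none → 2.
high-potential (assigned premium): none: 2 − 0 = 2; basic: 10 − 3 = 7; premium: 19 − 6 = 13. high-potential stays.
mid-potential (assigned basic): none: 2 − 0 = 2; basic: 10 − 7 = 3; premium: 19 − 14 = 5. mid-potential prefers premium.
low-potential (assigned none): none: 2 − 0 = 2; basic: 10 − 12 = -2; premium: 19 − 24 = -5. low-potential stays.
At least one type deviates; the separating profile fails.

No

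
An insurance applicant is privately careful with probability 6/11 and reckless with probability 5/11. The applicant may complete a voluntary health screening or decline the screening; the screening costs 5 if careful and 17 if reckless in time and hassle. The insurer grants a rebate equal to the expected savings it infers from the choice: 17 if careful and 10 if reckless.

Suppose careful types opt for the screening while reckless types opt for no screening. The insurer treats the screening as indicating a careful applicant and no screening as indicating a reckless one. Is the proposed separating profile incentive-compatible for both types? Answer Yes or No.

Under these beliefs, the screening earns rebate 17 and no screening earns rebate 10.
careful: the screening nets 17 − 5 = 12; no screening nets 10. careful prefers the screening.
reckless: the screening nets 17 − 17 = 0; no screening nets 10. reckless prefers no screening.
Neither type deviates, so the separating profile is an equilibrium.

Yes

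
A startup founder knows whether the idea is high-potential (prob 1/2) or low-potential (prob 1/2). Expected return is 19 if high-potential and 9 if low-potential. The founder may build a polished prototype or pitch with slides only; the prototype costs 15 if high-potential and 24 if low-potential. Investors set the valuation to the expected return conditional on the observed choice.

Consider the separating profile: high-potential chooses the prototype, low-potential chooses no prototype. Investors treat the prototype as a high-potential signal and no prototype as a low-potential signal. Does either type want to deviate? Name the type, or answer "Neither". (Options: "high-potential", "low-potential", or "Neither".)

The prototype pays 19; no prototype pays 9.
high-potential: assigned the prototype, nets 19 − 15 = 4; deviating to no prototype nets 9.
low-potential: assigned no prototype, nets 9; deviating to the prototype nets 19 − 24 = -5.
The high-potential type gains 5 by deviating.

high-potential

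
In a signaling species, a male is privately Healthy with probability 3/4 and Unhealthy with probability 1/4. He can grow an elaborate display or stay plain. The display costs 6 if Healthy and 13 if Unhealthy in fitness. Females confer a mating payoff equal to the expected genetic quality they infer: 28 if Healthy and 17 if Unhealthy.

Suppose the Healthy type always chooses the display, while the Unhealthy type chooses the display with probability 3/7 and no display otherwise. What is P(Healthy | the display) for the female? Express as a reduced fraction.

7/8

P(the display) = (3/4)·1 + (1/4)·(3/7) = 6/7.
By Bayes' rule, P(Healthy | the display) = (3/4) / (6/7) = 7/8.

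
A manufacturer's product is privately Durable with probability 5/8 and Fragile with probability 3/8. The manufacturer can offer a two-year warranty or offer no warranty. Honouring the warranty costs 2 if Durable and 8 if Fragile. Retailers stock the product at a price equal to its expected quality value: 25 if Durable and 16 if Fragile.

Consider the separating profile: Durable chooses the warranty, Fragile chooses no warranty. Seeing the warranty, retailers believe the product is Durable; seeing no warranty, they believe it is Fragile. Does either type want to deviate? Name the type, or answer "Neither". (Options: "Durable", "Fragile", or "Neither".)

The warranty pays 25; no warranty pays 16.
Durable: assigned the warranty, nets 25 − 2 = 23; deviating to no warranty nets 16.
Fragile: assigned no warranty, nets 16; deviating to the warranty nets 25 − 8 = 17.
The Fragile type gains 1 by deviating.

Fragile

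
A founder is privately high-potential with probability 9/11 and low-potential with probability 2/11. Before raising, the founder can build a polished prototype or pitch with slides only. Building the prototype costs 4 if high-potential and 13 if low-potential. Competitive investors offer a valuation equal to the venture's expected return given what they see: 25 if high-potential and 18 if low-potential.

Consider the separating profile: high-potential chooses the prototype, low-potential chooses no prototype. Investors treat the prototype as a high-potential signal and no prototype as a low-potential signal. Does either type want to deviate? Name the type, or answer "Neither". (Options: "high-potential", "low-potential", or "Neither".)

The prototype pays 25; no prototype pays 18.
high-potential: assigned the prototype, nets 25 − 4 = 21; deviating to no prototype nets 18.
low-potential: assigned no prototype, nets 18; deviating to the prototype nets 25 − 13 = 12.
Both types strictly prefer their assigned action; no profitable deviation.

Neither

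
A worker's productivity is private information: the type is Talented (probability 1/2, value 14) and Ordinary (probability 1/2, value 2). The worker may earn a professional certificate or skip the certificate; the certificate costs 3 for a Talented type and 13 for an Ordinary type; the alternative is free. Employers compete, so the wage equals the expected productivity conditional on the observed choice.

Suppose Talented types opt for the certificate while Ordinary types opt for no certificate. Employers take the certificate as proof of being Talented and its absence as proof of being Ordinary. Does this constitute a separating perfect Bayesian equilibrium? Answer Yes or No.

Yes

Under these beliefs, the certificate earns wage 14 and no certificate earns wage 2.
Talented: the certificate nets 14 − 3 = 11; no certificate nets 2. Talented prefers the certificate.
Ordinary: the certificate nets 14 − 13 = 1; no certificate nets 2. Ordinary prefers no certificate.
Neither type deviates, so the separating profile is an equilibrium.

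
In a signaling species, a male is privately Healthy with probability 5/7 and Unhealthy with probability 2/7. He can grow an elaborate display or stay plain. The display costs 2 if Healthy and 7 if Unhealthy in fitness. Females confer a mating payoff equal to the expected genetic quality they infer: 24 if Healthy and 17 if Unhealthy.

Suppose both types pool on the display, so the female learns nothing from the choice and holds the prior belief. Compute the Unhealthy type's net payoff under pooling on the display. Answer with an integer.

15

Pooled mating payoff = 5/7·24 + 2/7·17 = 22.
Unhealthy pays cost 7 for the display, so net payoff = 22 − 7 = 15.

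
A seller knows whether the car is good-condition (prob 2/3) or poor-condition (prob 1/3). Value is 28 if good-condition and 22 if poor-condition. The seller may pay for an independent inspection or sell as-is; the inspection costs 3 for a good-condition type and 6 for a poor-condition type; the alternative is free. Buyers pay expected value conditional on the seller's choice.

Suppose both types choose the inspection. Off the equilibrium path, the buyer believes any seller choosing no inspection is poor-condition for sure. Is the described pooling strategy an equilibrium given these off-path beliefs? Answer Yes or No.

On path, the buyer holds the prior and pays 2/3·28 + 1/3·22 = 26. Off path (no inspection), believing poor-condition, it pays 22.
good-condition: the inspection nets 26 − 3 = 23; no inspection nets 22. good-condition stays.
poor-condition: the inspection nets 26 − 6 = 20; no inspection nets 22. poor-condition would deviate.
A type deviates, so pooling fails.

No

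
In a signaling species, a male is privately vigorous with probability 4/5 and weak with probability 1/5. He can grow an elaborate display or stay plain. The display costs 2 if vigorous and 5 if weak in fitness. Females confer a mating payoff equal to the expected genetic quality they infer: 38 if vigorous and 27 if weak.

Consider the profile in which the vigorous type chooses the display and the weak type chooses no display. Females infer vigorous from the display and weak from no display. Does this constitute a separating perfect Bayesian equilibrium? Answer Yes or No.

Under these beliefs, the display earns mating payoff 38 and no display earns mating payoff 27.
vigorous: the display nets 38 − 2 = 36; no display nets 27. vigorous prefers the display.
weak: the display nets 38 − 5 = 33; no display nets 27. weak would deviate to the display.
weak has a profitable deviation, so the profile is not an equilibrium.

No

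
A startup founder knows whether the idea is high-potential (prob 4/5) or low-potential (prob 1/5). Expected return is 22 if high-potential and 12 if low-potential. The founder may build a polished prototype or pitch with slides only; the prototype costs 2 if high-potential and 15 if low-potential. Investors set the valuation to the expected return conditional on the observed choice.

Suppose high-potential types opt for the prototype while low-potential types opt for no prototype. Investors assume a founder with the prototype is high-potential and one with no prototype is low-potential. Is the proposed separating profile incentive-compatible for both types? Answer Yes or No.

Under these beliefs, the prototype earns valuation 22 and no prototype earns valuation 12.
high-potential: the prototype nets 22 − 2 = 20; no prototype nets 12. high-potential prefers the prototype.
low-potential: the prototype nets 22 − 15 = 7; no prototype nets 12. low-potential prefers no prototype.
Neither type deviates, so the separating profile is an equilibrium.

Yes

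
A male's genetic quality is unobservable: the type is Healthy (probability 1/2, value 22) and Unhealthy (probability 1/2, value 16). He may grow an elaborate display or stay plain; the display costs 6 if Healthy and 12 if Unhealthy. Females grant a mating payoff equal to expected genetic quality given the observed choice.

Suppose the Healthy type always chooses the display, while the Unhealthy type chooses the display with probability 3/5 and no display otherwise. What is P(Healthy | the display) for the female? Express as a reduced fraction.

P(the display) = (1/2)·1 + (1/2)·(3/5) = 4/5.
By Bayes' rule, P(Healthy | the display) = (1/2) / (4/5) = 5/8.

5/8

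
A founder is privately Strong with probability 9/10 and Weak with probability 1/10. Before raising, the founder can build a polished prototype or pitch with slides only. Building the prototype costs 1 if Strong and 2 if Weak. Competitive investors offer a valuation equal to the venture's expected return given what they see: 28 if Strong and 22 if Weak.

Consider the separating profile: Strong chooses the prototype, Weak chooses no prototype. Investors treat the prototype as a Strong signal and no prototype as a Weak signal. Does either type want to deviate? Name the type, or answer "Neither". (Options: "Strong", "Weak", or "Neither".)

Weak

The prototype pays 28; no prototype pays 22.
Strong: assigned the prototype, nets 28 − 1 = 27; deviating to no prototype nets 22.
Weak: assigned no prototype, nets 22; deviating to the prototype nets 28 − 2 = 26.
The Weak type gains 4 by deviating.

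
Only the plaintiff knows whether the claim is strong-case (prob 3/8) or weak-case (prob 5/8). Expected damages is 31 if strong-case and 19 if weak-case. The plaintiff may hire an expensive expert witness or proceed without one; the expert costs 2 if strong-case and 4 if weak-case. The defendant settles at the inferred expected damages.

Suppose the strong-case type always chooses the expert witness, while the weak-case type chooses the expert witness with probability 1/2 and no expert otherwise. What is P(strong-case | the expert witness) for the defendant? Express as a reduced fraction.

P(the expert witness) = (3/8)·1 + (5/8)·(1/2) = 11/16.
By Bayes' rule, P(strong-case | the expert witness) = (3/8) / (11/16) = 6/11.

6/11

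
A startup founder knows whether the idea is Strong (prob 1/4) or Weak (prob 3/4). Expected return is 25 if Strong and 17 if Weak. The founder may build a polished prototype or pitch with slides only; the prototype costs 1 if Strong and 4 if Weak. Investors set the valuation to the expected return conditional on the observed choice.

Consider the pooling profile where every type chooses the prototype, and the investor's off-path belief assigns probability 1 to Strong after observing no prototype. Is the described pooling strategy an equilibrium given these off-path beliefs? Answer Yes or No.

On path, the investor holds the prior and pays 1/4·25 + 3/4·17 = 19. Off path (no prototype), believing Strong, it pays 25.
Strong: the prototype nets 19 − 1 = 18; no prototype nets 25. Strong would deviate.
Weak: the prototype nets 19 − 4 = 15; no prototype nets 25. Weak would deviate.
A type deviates, so pooling fails.

No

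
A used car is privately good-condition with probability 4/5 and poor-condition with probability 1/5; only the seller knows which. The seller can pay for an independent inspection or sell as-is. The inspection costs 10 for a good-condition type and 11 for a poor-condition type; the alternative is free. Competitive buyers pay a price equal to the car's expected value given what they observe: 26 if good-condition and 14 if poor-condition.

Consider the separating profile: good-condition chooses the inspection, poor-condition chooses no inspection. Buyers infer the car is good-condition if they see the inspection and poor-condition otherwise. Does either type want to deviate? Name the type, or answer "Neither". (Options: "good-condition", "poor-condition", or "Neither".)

The inspection pays 26; no inspection pays 14.
good-condition: assigned the inspection, nets 26 − 10 = 16; deviating to no inspection nets 14.
poor-condition: assigned no inspection, nets 14; deviating to the inspection nets 26 − 11 = 15.
The poor-condition type gains 1 by deviating.

poor-condition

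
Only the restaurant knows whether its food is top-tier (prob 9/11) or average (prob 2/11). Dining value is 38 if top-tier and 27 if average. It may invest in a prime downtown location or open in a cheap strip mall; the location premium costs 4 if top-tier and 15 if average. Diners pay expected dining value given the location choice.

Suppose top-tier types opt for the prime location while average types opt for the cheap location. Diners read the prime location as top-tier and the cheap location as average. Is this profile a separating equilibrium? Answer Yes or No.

Yes

Under these beliefs, the prime location earns price premium 38 and the cheap location earns price premium 27.
top-tier: the prime location nets 38 − 4 = 34; the cheap location nets 27. top-tier prefers the prime location.
average: the prime location nets 38 − 15 = 23; the cheap location nets 27. average prefers the cheap location.
Neither type deviates, so the separating profile is an equilibrium.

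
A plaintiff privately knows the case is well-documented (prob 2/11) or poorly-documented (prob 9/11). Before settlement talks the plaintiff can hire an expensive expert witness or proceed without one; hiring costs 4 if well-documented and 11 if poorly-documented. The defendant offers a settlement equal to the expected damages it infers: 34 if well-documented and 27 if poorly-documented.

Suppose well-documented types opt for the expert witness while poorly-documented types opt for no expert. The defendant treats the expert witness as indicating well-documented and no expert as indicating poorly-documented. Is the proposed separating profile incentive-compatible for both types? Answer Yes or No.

Under these beliefs, the expert witness earns settlement 34 and no expert earns settlement 27.
well-documented: the expert witness nets 34 − 4 = 30; no expert nets 27. well-documented prefers the expert witness.
poorly-documented: the expert witness nets 34 − 11 = 23; no expert nets 27. poorly-documented prefers no expert.
Neither type deviates, so the separating profile is an equilibrium.

Yes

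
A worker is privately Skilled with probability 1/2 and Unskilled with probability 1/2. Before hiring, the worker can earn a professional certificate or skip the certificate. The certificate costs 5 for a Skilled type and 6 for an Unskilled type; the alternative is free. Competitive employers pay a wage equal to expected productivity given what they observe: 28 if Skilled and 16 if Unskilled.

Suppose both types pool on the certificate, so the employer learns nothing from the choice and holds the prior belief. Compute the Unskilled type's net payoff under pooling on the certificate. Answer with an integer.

16

Pooled wage = 1/2·28 + 1/2·16 = 22.
Unskilled pays cost 6 for the certificate, so net payoff = 22 − 6 = 16.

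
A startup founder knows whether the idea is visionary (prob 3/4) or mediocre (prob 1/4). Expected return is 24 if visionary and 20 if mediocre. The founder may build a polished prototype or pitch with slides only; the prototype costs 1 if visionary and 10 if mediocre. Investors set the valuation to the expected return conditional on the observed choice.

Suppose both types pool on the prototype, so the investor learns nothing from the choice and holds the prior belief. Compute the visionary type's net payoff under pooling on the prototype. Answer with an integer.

Pooled valuation = 3/4·24 + 1/4·20 = 23.
visionary pays cost 1 for the prototype, so net payoff = 23 − 1 = 22.

22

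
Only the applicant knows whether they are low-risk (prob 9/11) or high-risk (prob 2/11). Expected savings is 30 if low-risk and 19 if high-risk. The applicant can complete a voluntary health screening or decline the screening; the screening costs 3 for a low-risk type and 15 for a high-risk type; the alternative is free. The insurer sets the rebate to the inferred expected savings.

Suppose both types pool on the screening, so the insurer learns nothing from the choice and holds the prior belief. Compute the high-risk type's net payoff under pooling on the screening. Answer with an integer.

13

Pooled rebate = 9/11·30 + 2/11·19 = 28.
high-risk pays cost 15 for the screening, so net payoff = 28 − 15 = 13.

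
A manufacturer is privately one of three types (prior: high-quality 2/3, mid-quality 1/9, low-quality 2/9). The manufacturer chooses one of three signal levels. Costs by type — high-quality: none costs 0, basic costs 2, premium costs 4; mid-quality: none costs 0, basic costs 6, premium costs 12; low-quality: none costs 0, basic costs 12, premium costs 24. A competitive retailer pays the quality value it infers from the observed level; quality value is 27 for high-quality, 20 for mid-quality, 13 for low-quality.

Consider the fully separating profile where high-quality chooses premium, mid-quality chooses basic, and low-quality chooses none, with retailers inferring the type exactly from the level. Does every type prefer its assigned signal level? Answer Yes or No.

No

Separating prices: premium → 27, basic → 20, none → 13.
high-quality (assigned premium): none: 13 − 0 = 13; basic: 20 − 2 = 18; premium: 27 − 4 = 23. high-quality stays.
mid-quality (assigned basic): none: 13 − 0 = 13; basic: 20 − 6 = 14; premium: 27 − 12 = 15. mid-quality prefers premium.
low-quality (assigned none): none: 13 − 0 = 13; basic: 20 − 12 = 8; premium: 27 − 24 = 3. low-quality stays.
At least one type deviates; the separating profile fails.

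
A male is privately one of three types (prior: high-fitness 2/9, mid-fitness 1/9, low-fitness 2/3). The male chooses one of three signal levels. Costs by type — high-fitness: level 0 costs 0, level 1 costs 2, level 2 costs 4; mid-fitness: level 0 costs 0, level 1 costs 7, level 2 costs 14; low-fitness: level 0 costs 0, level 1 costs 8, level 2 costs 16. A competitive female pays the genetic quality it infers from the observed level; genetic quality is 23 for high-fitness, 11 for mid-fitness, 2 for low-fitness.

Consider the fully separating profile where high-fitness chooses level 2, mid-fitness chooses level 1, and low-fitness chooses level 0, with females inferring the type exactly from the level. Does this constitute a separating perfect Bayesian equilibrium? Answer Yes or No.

No

Separating mating payoffs: level 2 → 23, level 1 → 11, level 0 → 2.
high-fitness (assigned level 2): level 0: 2 − 0 = 2; level 1: 11 − 2 = 9; level 2: 23 − 4 = 19. high-fitness stays.
mid-fitness (assigned level 1): level 0: 2 − 0 = 2; level 1: 11 − 7 = 4; level 2: 23 − 14 = 9. mid-fitness prefers level 2.
low-fitness (assigned level 0): level 0: 2 − 0 = 2; level 1: 11 − 8 = 3; level 2: 23 − 16 = 7. low-fitness prefers level 2.
At least one type deviates; the separating profile fails.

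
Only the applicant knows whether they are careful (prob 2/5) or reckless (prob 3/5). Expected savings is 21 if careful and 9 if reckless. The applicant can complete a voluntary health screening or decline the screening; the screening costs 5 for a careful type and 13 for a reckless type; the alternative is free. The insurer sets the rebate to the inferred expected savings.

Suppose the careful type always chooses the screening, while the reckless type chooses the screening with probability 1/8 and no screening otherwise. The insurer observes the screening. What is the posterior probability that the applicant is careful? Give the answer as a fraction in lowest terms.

16/19

P(the screening) = (2/5)·1 + (3/5)·(1/8) = 19/40.
By Bayes' rule, P(careful | the screening) = (2/5) / (19/40) = 16/19.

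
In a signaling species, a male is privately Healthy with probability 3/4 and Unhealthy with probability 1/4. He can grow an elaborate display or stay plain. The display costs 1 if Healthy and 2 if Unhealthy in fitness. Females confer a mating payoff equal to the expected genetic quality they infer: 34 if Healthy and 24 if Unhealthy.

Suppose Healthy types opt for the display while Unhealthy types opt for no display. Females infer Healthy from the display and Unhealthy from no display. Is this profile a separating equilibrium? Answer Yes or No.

Under these beliefs, the display earns mating payoff 34 and no display earns mating payoff 24.
Healthy: the display nets 34 − 1 = 33; no display nets 24. Healthy prefers the display.
Unhealthy: the display nets 34 − 2 = 32; no display nets 24. Unhealthy would deviate to the display.
Unhealthy has a profitable deviation, so the profile is not an equilibrium.

No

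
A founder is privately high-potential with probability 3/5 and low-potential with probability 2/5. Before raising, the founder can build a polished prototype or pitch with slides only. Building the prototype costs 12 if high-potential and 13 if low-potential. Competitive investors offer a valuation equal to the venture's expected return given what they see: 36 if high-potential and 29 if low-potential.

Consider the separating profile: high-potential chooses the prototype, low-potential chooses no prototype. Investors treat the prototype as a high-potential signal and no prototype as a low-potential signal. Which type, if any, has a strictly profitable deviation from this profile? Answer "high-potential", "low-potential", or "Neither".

high-potential

The prototype pays 36; no prototype pays 29.
high-potential: assigned the prototype, nets 36 − 12 = 24; deviating to no prototype nets 29.
low-potential: assigned no prototype, nets 29; deviating to the prototype nets 36 − 13 = 23.
The high-potential type gains 5 by deviating.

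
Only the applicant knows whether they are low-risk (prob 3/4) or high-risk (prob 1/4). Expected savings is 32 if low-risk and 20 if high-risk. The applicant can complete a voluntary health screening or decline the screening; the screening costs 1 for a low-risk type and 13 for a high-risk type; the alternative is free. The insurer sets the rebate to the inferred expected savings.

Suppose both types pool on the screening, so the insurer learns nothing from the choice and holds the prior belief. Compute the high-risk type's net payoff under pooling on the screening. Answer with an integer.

Pooled rebate = 3/4·32 + 1/4·20 = 29.
high-risk pays cost 13 for the screening, so net payoff = 29 − 13 = 16.

16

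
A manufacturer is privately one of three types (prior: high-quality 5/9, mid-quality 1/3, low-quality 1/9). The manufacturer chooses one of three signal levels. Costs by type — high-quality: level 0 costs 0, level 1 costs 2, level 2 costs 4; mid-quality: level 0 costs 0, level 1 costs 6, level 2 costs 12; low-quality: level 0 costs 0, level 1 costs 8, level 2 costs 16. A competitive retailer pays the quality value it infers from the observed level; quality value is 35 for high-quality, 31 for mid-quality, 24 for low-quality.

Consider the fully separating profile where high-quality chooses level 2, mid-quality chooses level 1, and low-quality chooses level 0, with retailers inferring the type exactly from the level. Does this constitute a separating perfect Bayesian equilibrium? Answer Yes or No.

Yes

Separating prices: level 2 → 35, level 1 → 31, level 0 → 24.
high-quality (assigned level 2): level 0: 24 − 0 = 24; level 1: 31 − 2 = 29; level 2: 35 − 4 = 31. high-quality stays.
mid-quality (assigned level 1): level 0: 24 − 0 = 24; level 1: 31 − 6 = 25; level 2: 35 − 12 = 23. mid-quality stays.
low-quality (assigned level 0): level 0: 24 − 0 = 24; level 1: 31 − 8 = 23; level 2: 35 − 16 = 19. low-quality stays.
Every type prefers its assigned level; separation holds.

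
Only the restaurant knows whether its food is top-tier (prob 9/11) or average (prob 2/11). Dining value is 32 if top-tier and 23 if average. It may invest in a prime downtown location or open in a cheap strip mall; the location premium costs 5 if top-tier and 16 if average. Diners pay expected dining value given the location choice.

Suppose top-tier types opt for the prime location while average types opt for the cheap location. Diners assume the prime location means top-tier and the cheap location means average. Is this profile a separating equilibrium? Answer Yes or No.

Yes

Under these beliefs, the prime location earns price premium 32 and the cheap location earns price premium 23.
top-tier: the prime location nets 32 − 5 = 27; the cheap location nets 23. top-tier prefers the prime location.
average: the prime location nets 32 − 16 = 16; the cheap location nets 23. average prefers the cheap location.
Neither type deviates, so the separating profile is an equilibrium.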